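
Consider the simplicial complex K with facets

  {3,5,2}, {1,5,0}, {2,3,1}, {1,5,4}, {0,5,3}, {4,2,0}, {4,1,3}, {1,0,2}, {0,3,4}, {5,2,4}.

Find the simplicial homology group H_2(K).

Take the total order 0 < 1 < 2 < 3 < 4 < 5 on the vertex set. Then K (dimension 2) consists of the simplices:

  0-simplices (6): [0], [1], [2], [3], [4], [5]
  1-simplices (15): [0,1], [0,2], [0,3], [0,4], [0,5], [1,2], [1,3], [1,4], [1,5], [2,3], [2,4], [2,5], [3,4], [3,5], [4,5]
  2-simplices (10): [0,1,2], [0,1,5], [0,2,4], [0,3,4], [0,3,5], [1,2,3], [1,3,4], [1,4,5], [2,3,5], [2,4,5]

so the chain groups are C_0 ≅ Z^6, C_1 ≅ Z^15, C_2 ≅ Z^10.

Boundary ∂_1: C_1 → C_0 is given by ∂[p,q] = [q] − [p].
As a 6×15 matrix over Z this has rank 5, with invariant factors (1,1,1,1,1).

∂_2: C_2 → C_1 sends each 2-simplex [p,q,r] to [q,r] − [p,r] + [p,q]. For instance
  ∂[1,4,5] = [4,5] − [1,5] + [1,4],
  ∂[0,1,2] = [1,2] − [0,2] + [0,1].
This gives a 15×10 integer matrix of rank 10; reducing to Smith normal form yields diagonal entries (1,1,1,1,1,1,1,1,1,2).

Computing H_k = (kernel of ∂_k) / (image of ∂_{k+1}):

  H_2: rank ker ∂_2 − rank ∂_3 = (10 − 10) − 0 = 0, and there is no ∂_3, so H_2 ≅ 0.

(K is a triangulation of the real projective plane RP^2.)

H_2 = 0.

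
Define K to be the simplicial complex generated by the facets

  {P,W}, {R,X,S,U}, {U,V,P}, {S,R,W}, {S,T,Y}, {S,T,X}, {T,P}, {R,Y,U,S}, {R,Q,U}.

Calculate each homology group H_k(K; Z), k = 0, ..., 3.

We work with the vertex ordering P < Q < R < S < T < U < V < W < X < Y. The simplices of K, each written with vertices in increasing order, are:

  0-simplices (10): P, Q, R, S, T, U, V, W, X, Y
  1-simplices (21): PT, PU, PV, PW, QR, QU, RS, RU, RW, RX, RY, ST, SU, SW, SX, SY, TX, TY, UV, UX, UY
  2-simplices (12): PUV, QRU, RSU, RSW, RSX, RSY, RUX, RUY, STX, STY, SUX, SUY
  3-simplices (2): RSUX, RSUY

giving chain groups C_0 ≅ Z^10, C_1 ≅ Z^21, C_2 ≅ Z^12, C_3 ≅ Z^2.

Boundary ∂_1: C_1 → C_0 is given by ∂[p,q] = [q] − [p]. For instance
  ∂RU = U − R.
The 10×21 boundary matrix has rank 9 and Smith normal form diag(1,1,1,1,1,1,1,1,1).

∂_2: C_2 → C_1 sends each 2-simplex [p,q,r] to [q,r] − [p,r] + [p,q]. For instance
  ∂RUY = UY − RY + RU,
  ∂RSX = SX − RX + RS.
This gives a 21×12 integer matrix of rank 10; reducing to Smith normal form yields diagonal entries (1,1,1,1,1,1,1,1,1,1).

Boundary ∂_3: C_3 → C_2 sends each 3-simplex σ to the alternating sum Σ_i (−1)^i (σ with its i-th vertex removed). For instance
  ∂RSUY = SUY − RUY + RSY − RSU,
  ∂RSUX = SUX − RUX + RSX − RSU.
The 12×2 boundary matrix has rank 2 and Smith normal form diag(1,1).

Now H_k = ker ∂_k / im ∂_{k+1}, so:

  H_0: rank C_0 − rank ∂_1 = 10 − 9 = 1, and the invariant factors of ∂_1 are all 1, so H_0 ≅ Z.
  H_1: rank ker ∂_1 − rank ∂_2 = (21 − 9) − 10 = 2, and the invariant factors of ∂_2 are all 1, so H_1 ≅ Z^2.
  H_2: rank ker ∂_2 − rank ∂_3 = (12 − 10) − 2 = 0, and the invariant factors of ∂_3 are all 1, so H_2 ≅ 0.
  H_3: rank ker ∂_3 − rank ∂_4 = (2 − 2) − 0 = 0, and there is no ∂_4, so H_3 ≅ 0.

As a check, the Euler characteristic is 10 − 21 + 12 − 2 = -1, which agrees with 1 − 2 + 0 − 0 = -1.

H_0 ≅ Z,  H_1 ≅ Z^2,  H_2 = 0,  H_3 = 0.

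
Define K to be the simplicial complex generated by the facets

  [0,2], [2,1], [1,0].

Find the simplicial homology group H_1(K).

H_1 ≅ Z.

K has 3 vertices, 3 edges.
rank ∂_1 = 2, rank ∂_2 = 0 ⇒ b_1 = 3 − 2 − 0 = 1. So H_1 = Z.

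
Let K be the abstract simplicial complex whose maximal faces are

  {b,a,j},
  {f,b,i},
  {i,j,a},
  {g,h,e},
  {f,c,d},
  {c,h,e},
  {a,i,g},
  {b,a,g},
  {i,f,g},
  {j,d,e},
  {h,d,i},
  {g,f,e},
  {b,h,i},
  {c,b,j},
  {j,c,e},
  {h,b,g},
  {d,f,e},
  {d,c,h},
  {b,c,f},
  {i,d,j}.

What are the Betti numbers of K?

b_0 = 1, b_1 = 1, b_2 = 0.

Order the vertices as a < b < c < d < e < f < g < h < i < j. Listing each simplex with vertices in this order, K has dimension 2 with simplices:

  0-simplices (10): a, b, c, d, e, f, g, h, i, j
  1-simplices (30): ab, ag, ai, aj, bc, bf, bg, bh, bi, bj, cd, ce, cf, ch, cj, de, df, dh, di, dj, ef, eg, eh, ej, fg, fi, gh, gi, hi, ij
  2-simplices (20): abg, abj, agi, aij, bcf, bcj, bfi, bgh, bhi, cdf, cdh, ceh, cej, def, dej, dhi, dij, efg, egh, fgi

Hence C_0 ≅ Z^10, C_1 ≅ Z^30, C_2 ≅ Z^20.

Boundary ∂_1: C_1 → C_0 maps an edge to its endpoints' difference, ∂[p,q] = q − p. For instance
  ∂bc = c − b.
The resulting 10×30 matrix has rank 9, and its Smith normal form has invariant factors (1,1,1,1,1,1,1,1,1).

The boundary map ∂_2: C_2 → C_1 maps a triangle to the signed sum of its edges. For instance
  ∂cdh = dh − ch + cd,
  ∂bhi = hi − bi + bh.
The resulting 30×20 matrix has rank 20, and its Smith normal form has invariant factors (1,1,1,1,1,1,1,1,1,1,1,1,1,1,1,1,1,1,1,2).

From H_k ≅ ker(∂_k) / im(∂_{k+1}) we obtain:

  H_0: rank C_0 − rank ∂_1 = 10 − 9 = 1, and the invariant factors of ∂_1 are all 1, so H_0 ≅ Z.
  H_1: rank ker ∂_1 − rank ∂_2 = (30 − 9) − 20 = 1, and ∂_2 has invariant factor 2 > 1, so H_1 ≅ Z ⊕ Z/2.
  H_2: rank ker ∂_2 − rank ∂_3 = (20 − 20) − 0 = 0, and there is no ∂_3, so H_2 ≅ 0.

As a check, the Euler characteristic is 10 − 30 + 20 = 0, which agrees with 1 − 1 + 0 = 0.

Hence the Betti numbers are b_0 = 1, b_1 = 1, b_2 = 0.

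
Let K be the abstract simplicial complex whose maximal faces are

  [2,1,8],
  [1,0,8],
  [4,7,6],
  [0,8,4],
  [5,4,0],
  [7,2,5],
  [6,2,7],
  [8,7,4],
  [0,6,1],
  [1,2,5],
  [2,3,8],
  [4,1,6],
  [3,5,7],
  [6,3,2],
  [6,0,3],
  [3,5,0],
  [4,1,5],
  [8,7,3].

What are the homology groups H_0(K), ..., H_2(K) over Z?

We work with the vertex ordering 0 < 1 < 2 < 3 < 4 < 5 < 6 < 7 < 8. The simplices of K, each written with vertices in increasing order, are:

  0-simplices (9): [0], [1], [2], [3], [4], [5], [6], [7], [8]
  1-simplices (27): (27 of them)
  2-simplices (18): [0,1,6], [0,1,8], [0,3,5], [0,3,6], [0,4,5], [0,4,8], [1,2,5], [1,2,8], [1,4,5], [1,4,6], [2,3,6], [2,3,8], [2,5,7], [2,6,7], [3,5,7], [3,7,8], [4,6,7], [4,7,8]

giving chain groups C_0 ≅ Z^9, C_1 ≅ Z^27, C_2 ≅ Z^18.

Boundary ∂_1: C_1 → C_0 sends each edge [p,q] (with p < q) to q − p.
The 9×27 boundary matrix has rank 8 and Smith normal form diag(1,1,1,1,1,1,1,1).

Boundary ∂_2: C_2 → C_1 sends each 2-simplex [p,q,r] to [q,r] − [p,r] + [p,q]. For instance
  ∂[2,3,6] = [3,6] − [2,6] + [2,3],
  ∂[2,3,8] = [3,8] − [2,8] + [2,3].
As a 27×18 matrix over Z this has rank 18, with invariant factors (1,1,1,1,1,1,1,1,1,1,1,1,1,1,1,1,1,2).

Computing H_k = (kernel of ∂_k) / (image of ∂_{k+1}):

  H_0: rank C_0 − rank ∂_1 = 9 − 8 = 1, and the invariant factors of ∂_1 are all 1, so H_0 ≅ Z.
  H_1: rank ker ∂_1 − rank ∂_2 = (27 − 8) − 18 = 1, and ∂_2 has invariant factor 2 > 1, so H_1 ≅ Z ⊕ Z/2.
  H_2: rank ker ∂_2 − rank ∂_3 = (18 − 18) − 0 = 0, and there is no ∂_3, so H_2 ≅ 0.

As a check, the Euler characteristic is 9 − 27 + 18 = 0, which agrees with 1 − 1 + 0 = 0.
(K is a triangulation of the Klein bottle.)

H_0 = Z,  H_1 = Z ⊕ Z/2,  H_2 = 0.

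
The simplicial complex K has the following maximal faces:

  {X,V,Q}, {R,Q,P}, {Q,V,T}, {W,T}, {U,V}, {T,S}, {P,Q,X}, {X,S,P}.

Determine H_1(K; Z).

H_1 ≅ Z.

Order the vertices as P < Q < R < S < T < U < V < W < X. Listing each simplex with vertices in this order, K has dimension 2 with simplices:

  0-simplices (9): P, Q, R, S, T, U, V, W, X
  1-simplices (14): PQ, PR, PS, PX, QR, QT, QV, QX, ST, SX, TV, TW, UV, VX
  2-simplices (5): PQR, PQX, PSX, QTV, QVX

so the chain groups are C_0 ≅ Z^9, C_1 ≅ Z^14, C_2 ≅ Z^5.

∂_1: C_1 → C_0 is given by ∂[p,q] = [q] − [p].
As a 9×14 matrix over Z this has rank 8, with invariant factors (1,1,1,1,1,1,1,1).

Boundary ∂_2: C_2 → C_1 acts by ∂[p,q,r] = [q,r] − [p,r] + [p,q]. For instance
  ∂PQX = QX − PX + PQ,
  ∂PQR = QR − PR + PQ.
The 14×5 boundary matrix has rank 5 and Smith normal form diag(1,1,1,1,1).

Reading off H_k = ker ∂_k / im ∂_{k+1}:

  H_1: rank ker ∂_1 − rank ∂_2 = (14 − 8) − 5 = 1, and the invariant factors of ∂_2 are all 1, so H_1 = Z.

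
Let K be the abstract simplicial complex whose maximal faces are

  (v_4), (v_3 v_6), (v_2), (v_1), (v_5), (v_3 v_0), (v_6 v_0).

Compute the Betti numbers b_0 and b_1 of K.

b_0 = 5, b_1 = 1.

Fix the vertex order v_0 < v_1 < v_2 < v_3 < v_4 < v_5 < v_6 and write every simplex with vertices in increasing order. Then dim K = 1 and the simplices of K are:

  0-simplices (7): [v_0], [v_1], [v_2], [v_3], [v_4], [v_5], [v_6]
  1-simplices (3): [v_0,v_3], [v_0,v_6], [v_3,v_6]

so the chain groups are C_0 ≅ Z^7, C_1 ≅ Z^3.

Boundary ∂_1: C_1 → C_0 is given by ∂[p,q] = [q] − [p].
The resulting 7×3 matrix has rank 2, and its Smith normal form has invariant factors (1,1).

Computing H_k = (kernel of ∂_k) / (image of ∂_{k+1}):

  H_0: rank C_0 − rank ∂_1 = 7 − 2 = 5, and the invariant factors of ∂_1 are all 1, so H_0 ≅ Z^5.
  H_1: rank ker ∂_1 − rank ∂_2 = (3 − 2) − 0 = 1, and there is no ∂_2, so H_1 ≅ Z.

Hence the Betti numbers are b_0 = 5, b_1 = 1.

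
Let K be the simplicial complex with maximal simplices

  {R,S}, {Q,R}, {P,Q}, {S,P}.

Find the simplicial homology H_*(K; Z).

H_0 = Z,  H_1 = Z.

Order the vertices as P < Q < R < S. Listing each simplex with vertices in this order, K has dimension 1 with simplices:

  0-simplices (4): P, Q, R, S
  1-simplices (4): PQ, PS, QR, RS

giving chain groups C_0 ≅ Z^4, C_1 ≅ Z^4.

Boundary ∂_1: C_1 → C_0 maps an edge to its endpoints' difference, ∂[p,q] = q − p. For instance
  ∂PQ = Q − P.
The resulting 4×4 matrix has rank 3, and its Smith normal form has invariant factors (1,1,1).

From H_k ≅ ker(∂_k) / im(∂_{k+1}) we obtain:

  H_0: rank C_0 − rank ∂_1 = 4 − 3 = 1, and the invariant factors of ∂_1 are all 1, so H_0 = Z.
  H_1: rank ker ∂_1 − rank ∂_2 = (4 − 3) − 0 = 1, and there is no ∂_2, so H_1 = Z.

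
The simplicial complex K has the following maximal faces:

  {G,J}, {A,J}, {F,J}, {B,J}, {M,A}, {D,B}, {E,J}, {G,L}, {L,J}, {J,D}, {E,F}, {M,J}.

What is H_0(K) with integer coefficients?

Order the vertices as A < B < D < E < F < G < J < L < M. Listing each simplex with vertices in this order, K has dimension 1 with simplices:

  0-simplices (9): A, B, D, E, F, G, J, L, M
  1-simplices (12): AJ, AM, BD, BJ, DJ, EF, EJ, FJ, GJ, GL, JL, JM

giving chain groups C_0 ≅ Z^9, C_1 ≅ Z^12.

The boundary map ∂_1: C_1 → C_0 maps an edge to its endpoints' difference, ∂[p,q] = q − p.
The 9×12 boundary matrix has rank 8 and Smith normal form diag(1,1,1,1,1,1,1,1).

Now H_k = ker ∂_k / im ∂_{k+1}, so:

  H_0: rank C_0 − rank ∂_1 = 9 − 8 = 1, and the invariant factors of ∂_1 are all 1, so H_0 = Z.

H_0 = Z.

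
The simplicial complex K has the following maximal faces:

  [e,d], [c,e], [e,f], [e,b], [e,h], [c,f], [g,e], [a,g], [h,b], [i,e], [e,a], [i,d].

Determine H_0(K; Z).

Fix the vertex order a < b < c < d < e < f < g < h < i and write every simplex with vertices in increasing order. Then dim K = 1 and the simplices of K are:

  0-simplices (9): a, b, c, d, e, f, g, h, i
  1-simplices (12): ae, ag, be, bh, ce, cf, de, di, ef, eg, eh, ei

giving chain groups C_0 ≅ Z^9, C_1 ≅ Z^12.

The boundary map ∂_1: C_1 → C_0 maps an edge to its endpoints' difference, ∂[p,q] = q − p. For instance
  ∂ce = e − c.
As a 9×12 matrix over Z this has rank 8, with invariant factors (1,1,1,1,1,1,1,1).

Computing H_k = (kernel of ∂_k) / (image of ∂_{k+1}):

  H_0: rank C_0 − rank ∂_1 = 9 − 8 = 1, and the invariant factors of ∂_1 are all 1, so H_0 = Z.

(K is a triangulation of a wedge of 4 circles.)

H_0 = Z.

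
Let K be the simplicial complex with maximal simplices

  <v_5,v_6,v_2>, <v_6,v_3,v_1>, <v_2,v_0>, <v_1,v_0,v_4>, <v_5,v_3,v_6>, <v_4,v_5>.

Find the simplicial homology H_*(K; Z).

H_0 = Z,  H_1 = Z^2,  H_2 = 0.

Take the total order v_0 < v_1 < v_2 < v_3 < v_4 < v_5 < v_6 on the vertex set. Then K (dimension 2) consists of the simplices:

  0-simplices (7): [v_0], [v_1], [v_2], [v_3], [v_4], [v_5], [v_6]
  1-simplices (12): [v_0,v_1], [v_0,v_2], [v_0,v_4], [v_1,v_3], [v_1,v_4], [v_1,v_6], [v_2,v_5], [v_2,v_6], [v_3,v_5], [v_3,v_6], [v_4,v_5], [v_5,v_6]
  2-simplices (4): [v_0,v_1,v_4], [v_1,v_3,v_6], [v_2,v_5,v_6], [v_3,v_5,v_6]

Hence C_0 ≅ Z^7, C_1 ≅ Z^12, C_2 ≅ Z^4.

∂_1: C_1 → C_0 is given by ∂[p,q] = [q] − [p].
As a 7×12 matrix over Z this has rank 6, with invariant factors (1,1,1,1,1,1).

Boundary ∂_2: C_2 → C_1 acts by ∂[p,q,r] = [q,r] − [p,r] + [p,q]. For instance
  ∂[v_3,v_5,v_6] = [v_5,v_6] − [v_3,v_6] + [v_3,v_5],
  ∂[v_0,v_1,v_4] = [v_1,v_4] − [v_0,v_4] + [v_0,v_1].
The resulting 12×4 matrix has rank 4, and its Smith normal form has invariant factors (1,1,1,1).

Computing H_k = (kernel of ∂_k) / (image of ∂_{k+1}):

  H_0: rank C_0 − rank ∂_1 = 7 − 6 = 1, and the invariant factors of ∂_1 are all 1, so H_0 ≅ Z.
  H_1: rank ker ∂_1 − rank ∂_2 = (12 − 6) − 4 = 2, and the invariant factors of ∂_2 are all 1, so H_1 ≅ Z^2.
  H_2: rank ker ∂_2 − rank ∂_3 = (4 − 4) − 0 = 0, and there is no ∂_3, so H_2 ≅ 0.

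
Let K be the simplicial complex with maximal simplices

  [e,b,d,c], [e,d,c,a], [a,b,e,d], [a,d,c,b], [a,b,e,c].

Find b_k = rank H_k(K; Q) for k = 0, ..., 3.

Order the vertices as a < b < c < d < e. Listing each simplex with vertices in this order, K has dimension 3 with simplices:

  0-simplices (5): a, b, c, d, e
  1-simplices (10): ab, ac, ad, ae, bc, bd, be, cd, ce, de
  2-simplices (10): abc, abd, abe, acd, ace, ade, bcd, bce, bde, cde
  3-simplices (5): abcd, abce, abde, acde, bcde

Hence C_0 ≅ Z^5, C_1 ≅ Z^10, C_2 ≅ Z^10, C_3 ≅ Z^5.

The boundary map ∂_1: C_1 → C_0 maps an edge to its endpoints' difference, ∂[p,q] = q − p. For instance
  ∂ae = e − a.
As a 5×10 matrix over Z this has rank 4, with invariant factors (1,1,1,1).

The boundary map ∂_2: C_2 → C_1 acts by ∂[p,q,r] = [q,r] − [p,r] + [p,q]. For instance
  ∂abc = bc − ac + ab,
  ∂acd = cd − ad + ac.
The 10×10 boundary matrix has rank 6 and Smith normal form diag(1,1,1,1,1,1).

The boundary map ∂_3: C_3 → C_2 sends each 3-simplex σ to the alternating sum Σ_i (−1)^i (σ with its i-th vertex removed). For instance
  ∂acde = cde − ade + ace − acd,
  ∂abce = bce − ace + abe − abc.
As a 10×5 matrix over Z this has rank 4, with invariant factors (1,1,1,1).

Reading off H_k = ker ∂_k / im ∂_{k+1}:

  H_0: rank C_0 − rank ∂_1 = 5 − 4 = 1, and the invariant factors of ∂_1 are all 1, so H_0 ≅ Z.
  H_1: rank ker ∂_1 − rank ∂_2 = (10 − 4) − 6 = 0, and the invariant factors of ∂_2 are all 1, so H_1 ≅ 0.
  H_2: rank ker ∂_2 − rank ∂_3 = (10 − 6) − 4 = 0, and the invariant factors of ∂_3 are all 1, so H_2 ≅ 0.
  H_3: rank ker ∂_3 − rank ∂_4 = (5 − 4) − 0 = 1, and there is no ∂_4, so H_3 ≅ Z.

Hence the Betti numbers are b_0 = 1, b_1 = 0, b_2 = 0, b_3 = 1.

b_0 = 1, b_1 = 0, b_2 = 0, b_3 = 1.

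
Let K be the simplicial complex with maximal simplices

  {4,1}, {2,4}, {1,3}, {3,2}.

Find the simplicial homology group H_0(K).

H_0 ≅ Z.

Fix the vertex order 1 < 2 < 3 < 4 and write every simplex with vertices in increasing order. Then dim K = 1 and the simplices of K are:

  0-simplices (4): [1], [2], [3], [4]
  1-simplices (4): [1,3], [1,4], [2,3], [2,4]

so the chain groups are C_0 ≅ Z^4, C_1 ≅ Z^4.

∂_1: C_1 → C_0 sends each edge [p,q] (with p < q) to q − p.
This gives a 4×4 integer matrix of rank 3; reducing to Smith normal form yields diagonal entries (1,1,1).

Reading off H_k = ker ∂_k / im ∂_{k+1}:

  H_0: rank C_0 − rank ∂_1 = 4 − 3 = 1, and the invariant factors of ∂_1 are all 1, so H_0 ≅ Z.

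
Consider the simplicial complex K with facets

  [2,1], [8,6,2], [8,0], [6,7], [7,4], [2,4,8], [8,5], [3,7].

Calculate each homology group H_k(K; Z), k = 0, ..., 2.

H_0 ≅ Z,  H_1 ≅ Z,  H_2 = 0.

Take the total order 0 < 1 < 2 < 3 < 4 < 5 < 6 < 7 < 8 on the vertex set. Then K (dimension 2) consists of the simplices:

  0-simplices (9): [0], [1], [2], [3], [4], [5], [6], [7], [8]
  1-simplices (11): [0,8], [1,2], [2,4], [2,6], [2,8], [3,7], [4,7], [4,8], [5,8], [6,7], [6,8]
  2-simplices (2): [2,4,8], [2,6,8]

Hence C_0 ≅ Z^9, C_1 ≅ Z^11, C_2 ≅ Z^2.

∂_1: C_1 → C_0 is given by ∂[p,q] = [q] − [p]. For instance
  ∂[2,8] = [8] − [2].
The 9×11 boundary matrix has rank 8 and Smith normal form diag(1,1,1,1,1,1,1,1).

Boundary ∂_2: C_2 → C_1 acts by ∂[p,q,r] = [q,r] − [p,r] + [p,q]. For instance
  ∂[2,6,8] = [6,8] − [2,8] + [2,6],
  ∂[2,4,8] = [4,8] − [2,8] + [2,4].
This gives a 11×2 integer matrix of rank 2; reducing to Smith normal form yields diagonal entries (1,1).

From H_k ≅ ker(∂_k) / im(∂_{k+1}) we obtain:

  H_0: rank C_0 − rank ∂_1 = 9 − 8 = 1, and the invariant factors of ∂_1 are all 1, so H_0 ≅ Z.
  H_1: rank ker ∂_1 − rank ∂_2 = (11 − 8) − 2 = 1, and the invariant factors of ∂_2 are all 1, so H_1 ≅ Z.
  H_2: rank ker ∂_2 − rank ∂_3 = (2 − 2) − 0 = 0, and there is no ∂_3, so H_2 ≅ 0.

As a check, the Euler characteristic is 9 − 11 + 2 = 0, which agrees with 1 − 1 + 0 = 0.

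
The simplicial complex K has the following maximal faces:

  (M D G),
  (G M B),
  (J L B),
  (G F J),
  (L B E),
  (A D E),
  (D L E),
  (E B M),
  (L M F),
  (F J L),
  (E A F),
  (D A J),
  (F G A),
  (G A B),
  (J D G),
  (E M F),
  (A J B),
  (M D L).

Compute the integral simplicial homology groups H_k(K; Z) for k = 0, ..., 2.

H_0 = Z,  H_1 = Z ⊕ Z/2,  H_2 = 0.

Order the vertices as A < B < D < E < F < G < J < L < M. Listing each simplex with vertices in this order, K has dimension 2 with simplices:

  0-simplices (9): A, B, D, E, F, G, J, L, M
  1-simplices (27): AB, AD, AE, AF, AG, AJ, BE, BG, BJ, BL, BM, DE, DG, DJ, DL, DM, EF, EL, EM, FG, FJ, FL, FM, GJ, GM, JL, LM
  2-simplices (18): ABG, ABJ, ADE, ADJ, AEF, AFG, BEL, BEM, BGM, BJL, DEL, DGJ, DGM, DLM, EFM, FGJ, FJL, FLM

Hence C_0 ≅ Z^9, C_1 ≅ Z^27, C_2 ≅ Z^18.

Boundary ∂_1: C_1 → C_0 sends each edge [p,q] (with p < q) to q − p. For instance
  ∂AF = F − A.
This gives a 9×27 integer matrix of rank 8; reducing to Smith normal form yields diagonal entries (1,1,1,1,1,1,1,1).

Boundary ∂_2: C_2 → C_1 maps a triangle to the signed sum of its edges. For instance
  ∂FJL = JL − FL + FJ,
  ∂DGM = GM − DM + DG.
The resulting 27×18 matrix has rank 18, and its Smith normal form has invariant factors (1,1,1,1,1,1,1,1,1,1,1,1,1,1,1,1,1,2).

Now H_k = ker ∂_k / im ∂_{k+1}, so:

  H_0: rank C_0 − rank ∂_1 = 9 − 8 = 1, and the invariant factors of ∂_1 are all 1, so H_0 ≅ Z.
  H_1: rank ker ∂_1 − rank ∂_2 = (27 − 8) − 18 = 1, and ∂_2 has invariant factor 2 > 1, so H_1 ≅ Z ⊕ Z/2.
  H_2: rank ker ∂_2 − rank ∂_3 = (18 − 18) − 0 = 0, and there is no ∂_3, so H_2 ≅ 0.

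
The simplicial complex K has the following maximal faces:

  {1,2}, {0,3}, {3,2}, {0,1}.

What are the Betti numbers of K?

b_0 = 1, b_1 = 1.

Fix the vertex order 0 < 1 < 2 < 3 and write every simplex with vertices in increasing order. Then dim K = 1 and the simplices of K are:

  0-simplices (4): [0], [1], [2], [3]
  1-simplices (4): [0,1], [0,3], [1,2], [2,3]

so the chain groups are C_0 ≅ Z^4, C_1 ≅ Z^4.

∂_1: C_1 → C_0 sends each edge [p,q] (with p < q) to q − p.
The resulting 4×4 matrix has rank 3, and its Smith normal form has invariant factors (1,1,1).

Now H_k = ker ∂_k / im ∂_{k+1}, so:

  H_0: rank C_0 − rank ∂_1 = 4 − 3 = 1, and the invariant factors of ∂_1 are all 1, so H_0 = Z.
  H_1: rank ker ∂_1 − rank ∂_2 = (4 − 3) − 0 = 1, and there is no ∂_2, so H_1 = Z.

As a check, the Euler characteristic is 4 − 4 = 0, which agrees with 1 − 1 = 0.
(K is a triangulation of the circle S^1.)

Hence the Betti numbers are b_0 = 1, b_1 = 1.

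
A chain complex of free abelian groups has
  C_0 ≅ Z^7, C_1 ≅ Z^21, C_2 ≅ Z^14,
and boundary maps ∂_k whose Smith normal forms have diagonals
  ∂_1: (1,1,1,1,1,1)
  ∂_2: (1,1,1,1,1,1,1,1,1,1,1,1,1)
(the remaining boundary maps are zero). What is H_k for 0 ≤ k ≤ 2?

H_0: b_0 = 7 − 0 − 6 = 1; torsion from ∂_1 factors > 1: none. So H_0 ≅ Z.
H_1: b_1 = 21 − 6 − 13 = 2; torsion from ∂_2 factors > 1: none. So H_1 ≅ Z^2.
H_2: b_2 = 14 − 13 − 0 = 1; torsion from ∂_3 factors > 1: none. So H_2 ≅ Z.

H_0 ≅ Z,  H_1 ≅ Z^2,  H_2 ≅ Z.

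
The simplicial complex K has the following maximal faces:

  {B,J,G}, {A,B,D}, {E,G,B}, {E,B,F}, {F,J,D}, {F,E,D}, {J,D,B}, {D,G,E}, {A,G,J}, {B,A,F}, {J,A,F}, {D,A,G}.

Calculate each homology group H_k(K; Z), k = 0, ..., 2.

Fix the vertex order A < B < D < E < F < G < J and write every simplex with vertices in increasing order. Then dim K = 2 and the simplices of K are:

  0-simplices (7): A, B, D, E, F, G, J
  1-simplices (18): AB, AD, AF, AG, AJ, BD, BE, BF, BG, BJ, DE, DF, DG, DJ, EF, EG, FJ, GJ
  2-simplices (12): ABD, ABF, ADG, AFJ, AGJ, BDJ, BEF, BEG, BGJ, DEF, DEG, DFJ

Hence C_0 ≅ Z^7, C_1 ≅ Z^18, C_2 ≅ Z^12.

Boundary ∂_1: C_1 → C_0 sends each edge [p,q] (with p < q) to q − p. For instance
  ∂EF = F − E.
The 7×18 boundary matrix has rank 6 and Smith normal form diag(1,1,1,1,1,1).

∂_2: C_2 → C_1 acts by ∂[p,q,r] = [q,r] − [p,r] + [p,q]. For instance
  ∂ADG = DG − AG + AD,
  ∂AFJ = FJ − AJ + AF.
As a 18×12 matrix over Z this has rank 12, with invariant factors (1,1,1,1,1,1,1,1,1,1,1,2).

Computing H_k = (kernel of ∂_k) / (image of ∂_{k+1}):

  H_0: rank C_0 − rank ∂_1 = 7 − 6 = 1, and the invariant factors of ∂_1 are all 1, so H_0 ≅ Z.
  H_1: rank ker ∂_1 − rank ∂_2 = (18 − 6) − 12 = 0, and ∂_2 has invariant factor 2 > 1, so H_1 ≅ Z/2Z.
  H_2: rank ker ∂_2 − rank ∂_3 = (12 − 12) − 0 = 0, and there is no ∂_3, so H_2 ≅ 0.

As a check, the Euler characteristic is 7 − 18 + 12 = 1, which agrees with 1 − 0 + 0 = 1.

H_0 = Z,  H_1 = Z/2Z,  H_2 = 0.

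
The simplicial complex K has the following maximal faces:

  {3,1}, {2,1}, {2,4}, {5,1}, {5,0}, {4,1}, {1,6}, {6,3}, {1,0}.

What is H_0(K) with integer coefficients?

H_0 = Z.

We work with the vertex ordering 0 < 1 < 2 < 3 < 4 < 5 < 6. The simplices of K, each written with vertices in increasing order, are:

  0-simplices (7): [0], [1], [2], [3], [4], [5], [6]
  1-simplices (9): [0,1], [0,5], [1,2], [1,3], [1,4], [1,5], [1,6], [2,4], [3,6]

so the chain groups are C_0 ≅ Z^7, C_1 ≅ Z^9.

The boundary map ∂_1: C_1 → C_0 maps an edge to its endpoints' difference, ∂[p,q] = q − p. For instance
  ∂[0,5] = [5] − [0].
The 7×9 boundary matrix has rank 6 and Smith normal form diag(1,1,1,1,1,1).

Reading off H_k = ker ∂_k / im ∂_{k+1}:

  H_0: rank C_0 − rank ∂_1 = 7 − 6 = 1, and the invariant factors of ∂_1 are all 1, so H_0 ≅ Z.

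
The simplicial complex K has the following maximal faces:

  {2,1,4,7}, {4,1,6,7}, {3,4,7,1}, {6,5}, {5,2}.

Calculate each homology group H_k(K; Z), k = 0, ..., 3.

K has 7 vertices, 14 edges, 10 triangles, 3 3-simplices.
rank ∂_0 = 0, rank ∂_1 = 6 ⇒ b_0 = 7 − 0 − 6 = 1; all invariant factors of ∂_1 are 1 so no torsion. So H_0 = Z.
rank ∂_1 = 6, rank ∂_2 = 7 ⇒ b_1 = 14 − 6 − 7 = 1; all invariant factors of ∂_2 are 1 so no torsion. So H_1 = Z.
rank ∂_2 = 7, rank ∂_3 = 3 ⇒ b_2 = 10 − 7 − 3 = 0; all invariant factors of ∂_3 are 1 so no torsion. So H_2 = 0.
rank ∂_3 = 3, rank ∂_4 = 0 ⇒ b_3 = 3 − 3 − 0 = 0. So H_3 = 0.

H_0 ≅ Z,  H_1 ≅ Z,  H_2 = 0,  H_3 = 0.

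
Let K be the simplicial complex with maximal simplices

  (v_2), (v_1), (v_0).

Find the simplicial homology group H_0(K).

We work with the vertex ordering v_0 < v_1 < v_2. The simplices of K, each written with vertices in increasing order, are:

  0-simplices (3): [v_0], [v_1], [v_2]

giving chain groups C_0 ≅ Z^3.

From H_k ≅ ker(∂_k) / im(∂_{k+1}) we obtain:

  H_0: rank C_0 − rank ∂_1 = 3 − 0 = 3, and there is no ∂_1, so H_0 ≅ Z^3.

H_0 = Z^3.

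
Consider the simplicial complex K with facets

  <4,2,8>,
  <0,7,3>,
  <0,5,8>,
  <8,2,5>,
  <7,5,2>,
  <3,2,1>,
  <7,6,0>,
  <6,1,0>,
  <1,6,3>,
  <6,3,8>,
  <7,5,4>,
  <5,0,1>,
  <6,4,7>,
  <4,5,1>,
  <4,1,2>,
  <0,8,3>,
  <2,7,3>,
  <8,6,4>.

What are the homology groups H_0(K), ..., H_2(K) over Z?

Take the total order 0 < 1 < 2 < 3 < 4 < 5 < 6 < 7 < 8 on the vertex set. Then K (dimension 2) consists of the simplices:

  0-simplices (9): [0], [1], [2], [3], [4], [5], [6], [7], [8]
  1-simplices (27): (27 of them)
  2-simplices (18): [0,1,5], [0,1,6], [0,3,7], [0,3,8], [0,5,8], [0,6,7], [1,2,3], [1,2,4], [1,3,6], [1,4,5], [2,3,7], [2,4,8], [2,5,7], [2,5,8], [3,6,8], [4,5,7], [4,6,7], [4,6,8]

Hence C_0 ≅ Z^9, C_1 ≅ Z^27, C_2 ≅ Z^18.

Boundary ∂_1: C_1 → C_0 is given by ∂[p,q] = [q] − [p]. For instance
  ∂[0,7] = [7] − [0].
As a 9×27 matrix over Z this has rank 8, with invariant factors (1,1,1,1,1,1,1,1).

The boundary map ∂_2: C_2 → C_1 acts by ∂[p,q,r] = [q,r] − [p,r] + [p,q]. For instance
  ∂[0,1,6] = [1,6] − [0,6] + [0,1],
  ∂[1,2,3] = [2,3] − [1,3] + [1,2].
The 27×18 boundary matrix has rank 18 and Smith normal form diag(1,1,1,1,1,1,1,1,1,1,1,1,1,1,1,1,1,2).

Reading off H_k = ker ∂_k / im ∂_{k+1}:

  H_0: rank C_0 − rank ∂_1 = 9 − 8 = 1, and the invariant factors of ∂_1 are all 1, so H_0 ≅ Z.
  H_1: rank ker ∂_1 − rank ∂_2 = (27 − 8) − 18 = 1, and ∂_2 has invariant factor 2 > 1, so H_1 ≅ Z × Z/2.
  H_2: rank ker ∂_2 − rank ∂_3 = (18 − 18) − 0 = 0, and there is no ∂_3, so H_2 ≅ 0.

H_0 ≅ Z,  H_1 ≅ Z × Z/2,  H_2 = 0.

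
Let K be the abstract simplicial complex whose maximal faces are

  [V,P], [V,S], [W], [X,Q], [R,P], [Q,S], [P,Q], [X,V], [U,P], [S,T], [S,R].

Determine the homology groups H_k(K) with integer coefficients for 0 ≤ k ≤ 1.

H_0 = Z^2,  H_1 = Z^3.

We work with the vertex ordering P < Q < R < S < T < U < V < W < X. The simplices of K, each written with vertices in increasing order, are:

  0-simplices (9): P, Q, R, S, T, U, V, W, X
  1-simplices (10): PQ, PR, PU, PV, QS, QX, RS, ST, SV, VX

Hence C_0 ≅ Z^9, C_1 ≅ Z^10.

∂_1: C_1 → C_0 sends each edge [p,q] (with p < q) to q − p. For instance
  ∂PU = U − P.
This gives a 9×10 integer matrix of rank 7; reducing to Smith normal form yields diagonal entries (1,1,1,1,1,1,1).

Now H_k = ker ∂_k / im ∂_{k+1}, so:

  H_0: rank C_0 − rank ∂_1 = 9 − 7 = 2, and the invariant factors of ∂_1 are all 1, so H_0 ≅ Z^2.
  H_1: rank ker ∂_1 − rank ∂_2 = (10 − 7) − 0 = 3, and there is no ∂_2, so H_1 ≅ Z^3.

As a check, the Euler characteristic is 9 − 10 = -1, which agrees with 2 − 3 = -1.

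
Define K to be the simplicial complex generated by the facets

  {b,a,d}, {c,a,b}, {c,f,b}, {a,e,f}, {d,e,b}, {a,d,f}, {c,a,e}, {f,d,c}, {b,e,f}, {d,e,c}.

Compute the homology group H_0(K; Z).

H_0 ≅ Z.

We work with the vertex ordering a < b < c < d < e < f. The simplices of K, each written with vertices in increasing order, are:

  0-simplices (6): a, b, c, d, e, f
  1-simplices (15): ab, ac, ad, ae, af, bc, bd, be, bf, cd, ce, cf, de, df, ef
  2-simplices (10): abc, abd, ace, adf, aef, bcf, bde, bef, cde, cdf

so the chain groups are C_0 ≅ Z^6, C_1 ≅ Z^15, C_2 ≅ Z^10.

Boundary ∂_1: C_1 → C_0 sends each edge [p,q] (with p < q) to q − p.
As a 6×15 matrix over Z this has rank 5, with invariant factors (1,1,1,1,1).

The boundary map ∂_2: C_2 → C_1 sends each 2-simplex [p,q,r] to [q,r] − [p,r] + [p,q]. For instance
  ∂adf = df − af + ad,
  ∂bde = de − be + bd.
As a 15×10 matrix over Z this has rank 10, with invariant factors (1,1,1,1,1,1,1,1,1,2).

Reading off H_k = ker ∂_k / im ∂_{k+1}:

  H_0: rank C_0 − rank ∂_1 = 6 − 5 = 1, and the invariant factors of ∂_1 are all 1, so H_0 ≅ Z.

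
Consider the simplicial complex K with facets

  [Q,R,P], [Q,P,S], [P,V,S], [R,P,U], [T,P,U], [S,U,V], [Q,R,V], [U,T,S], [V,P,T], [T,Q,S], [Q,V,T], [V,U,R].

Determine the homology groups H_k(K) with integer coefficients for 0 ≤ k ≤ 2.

We work with the vertex ordering P < Q < R < S < T < U < V. The simplices of K, each written with vertices in increasing order, are:

  0-simplices (7): P, Q, R, S, T, U, V
  1-simplices (18): PQ, PR, PS, PT, PU, PV, QR, QS, QT, QV, RU, RV, ST, SU, SV, TU, TV, UV
  2-simplices (12): PQR, PQS, PRU, PSV, PTU, PTV, QRV, QST, QTV, RUV, STU, SUV

so the chain groups are C_0 ≅ Z^7, C_1 ≅ Z^18, C_2 ≅ Z^12.

∂_1: C_1 → C_0 maps an edge to its endpoints' difference, ∂[p,q] = q − p.
This gives a 7×18 integer matrix of rank 6; reducing to Smith normal form yields diagonal entries (1,1,1,1,1,1).

∂_2: C_2 → C_1 sends each 2-simplex [p,q,r] to [q,r] − [p,r] + [p,q]. For instance
  ∂PQR = QR − PR + PQ,
  ∂RUV = UV − RV + RU.
This gives a 18×12 integer matrix of rank 12; reducing to Smith normal form yields diagonal entries (1,1,1,1,1,1,1,1,1,1,1,2).

From H_k ≅ ker(∂_k) / im(∂_{k+1}) we obtain:

  H_0: rank C_0 − rank ∂_1 = 7 − 6 = 1, and the invariant factors of ∂_1 are all 1, so H_0 ≅ Z.
  H_1: rank ker ∂_1 − rank ∂_2 = (18 − 6) − 12 = 0, and ∂_2 has invariant factor 2 > 1, so H_1 ≅ Z/2.
  H_2: rank ker ∂_2 − rank ∂_3 = (12 − 12) − 0 = 0, and there is no ∂_3, so H_2 ≅ 0.

H_0 = Z,  H_1 = Z/2,  H_2 = 0.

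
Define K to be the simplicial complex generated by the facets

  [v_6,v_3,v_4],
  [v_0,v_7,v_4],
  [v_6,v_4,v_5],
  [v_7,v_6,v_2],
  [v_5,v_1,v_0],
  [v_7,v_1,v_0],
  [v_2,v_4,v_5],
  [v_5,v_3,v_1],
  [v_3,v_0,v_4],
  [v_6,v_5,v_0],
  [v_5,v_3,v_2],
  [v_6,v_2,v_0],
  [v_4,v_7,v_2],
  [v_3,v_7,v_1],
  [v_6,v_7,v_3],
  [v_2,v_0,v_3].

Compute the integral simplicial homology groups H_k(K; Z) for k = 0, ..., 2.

Fix the vertex order v_0 < v_1 < v_2 < v_3 < v_4 < v_5 < v_6 < v_7 and write every simplex with vertices in increasing order. Then dim K = 2 and the simplices of K are:

  0-simplices (8): [v_0], [v_1], [v_2], [v_3], [v_4], [v_5], [v_6], [v_7]
  1-simplices (24): (24 of them)
  2-simplices (16): (16 of them)

so the chain groups are C_0 ≅ Z^8, C_1 ≅ Z^24, C_2 ≅ Z^16.

The boundary map ∂_1: C_1 → C_0 is given by ∂[p,q] = [q] − [p]. For instance
  ∂[v_0,v_2] = [v_2] − [v_0].
The 8×24 boundary matrix has rank 7 and Smith normal form diag(1,1,1,1,1,1,1).

The boundary map ∂_2: C_2 → C_1 sends each 2-simplex [p,q,r] to [q,r] − [p,r] + [p,q]. For instance
  ∂[v_0,v_1,v_5] = [v_1,v_5] − [v_0,v_5] + [v_0,v_1],
  ∂[v_0,v_5,v_6] = [v_5,v_6] − [v_0,v_6] + [v_0,v_5].
The 24×16 boundary matrix has rank 15 and Smith normal form diag(1,1,1,1,1,1,1,1,1,1,1,1,1,1,1).

Computing H_k = (kernel of ∂_k) / (image of ∂_{k+1}):

  H_0: rank C_0 − rank ∂_1 = 8 − 7 = 1, and the invariant factors of ∂_1 are all 1, so H_0 ≅ Z.
  H_1: rank ker ∂_1 − rank ∂_2 = (24 − 7) − 15 = 2, and the invariant factors of ∂_2 are all 1, so H_1 ≅ Z^2.
  H_2: rank ker ∂_2 − rank ∂_3 = (16 − 15) − 0 = 1, and there is no ∂_3, so H_2 ≅ Z.

As a check, the Euler characteristic is 8 − 24 + 16 = 0, which agrees with 1 − 2 + 1 = 0.
(K is a triangulation of the torus T^2.)

H_0 ≅ Z,  H_1 ≅ Z^2,  H_2 ≅ Z.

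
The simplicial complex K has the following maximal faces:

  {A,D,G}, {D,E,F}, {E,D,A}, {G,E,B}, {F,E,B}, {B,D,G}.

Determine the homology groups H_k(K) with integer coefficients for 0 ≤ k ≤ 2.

Fix the vertex order A < B < D < E < F < G and write every simplex with vertices in increasing order. Then dim K = 2 and the simplices of K are:

  0-simplices (6): A, B, D, E, F, G
  1-simplices (12): AD, AE, AG, BD, BE, BF, BG, DE, DF, DG, EF, EG
  2-simplices (6): ADE, ADG, BDG, BEF, BEG, DEF

giving chain groups C_0 ≅ Z^6, C_1 ≅ Z^12, C_2 ≅ Z^6.

∂_1: C_1 → C_0 sends each edge [p,q] (with p < q) to q − p.
This gives a 6×12 integer matrix of rank 5; reducing to Smith normal form yields diagonal entries (1,1,1,1,1).

∂_2: C_2 → C_1 sends each 2-simplex [p,q,r] to [q,r] − [p,r] + [p,q]. For instance
  ∂BDG = DG − BG + BD,
  ∂BEG = EG − BG + BE.
As a 12×6 matrix over Z this has rank 6, with invariant factors (1,1,1,1,1,1).

Computing H_k = (kernel of ∂_k) / (image of ∂_{k+1}):

  H_0: rank C_0 − rank ∂_1 = 6 − 5 = 1, and the invariant factors of ∂_1 are all 1, so H_0 ≅ Z.
  H_1: rank ker ∂_1 − rank ∂_2 = (12 − 5) − 6 = 1, and the invariant factors of ∂_2 are all 1, so H_1 ≅ Z.
  H_2: rank ker ∂_2 − rank ∂_3 = (6 − 6) − 0 = 0, and there is no ∂_3, so H_2 ≅ 0.

H_0 = Z,  H_1 = Z,  H_2 = 0.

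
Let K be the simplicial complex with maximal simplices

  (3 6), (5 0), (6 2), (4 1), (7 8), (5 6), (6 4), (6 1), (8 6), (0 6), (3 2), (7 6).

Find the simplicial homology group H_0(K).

H_0 ≅ Z.

Fix the vertex order 0 < 1 < 2 < 3 < 4 < 5 < 6 < 7 < 8 and write every simplex with vertices in increasing order. Then dim K = 1 and the simplices of K are:

  0-simplices (9): [0], [1], [2], [3], [4], [5], [6], [7], [8]
  1-simplices (12): [0,5], [0,6], [1,4], [1,6], [2,3], [2,6], [3,6], [4,6], [5,6], [6,7], [6,8], [7,8]

giving chain groups C_0 ≅ Z^9, C_1 ≅ Z^12.

Boundary ∂_1: C_1 → C_0 sends each edge [p,q] (with p < q) to q − p. For instance
  ∂[5,6] = [6] − [5].
This gives a 9×12 integer matrix of rank 8; reducing to Smith normal form yields diagonal entries (1,1,1,1,1,1,1,1).

Now H_k = ker ∂_k / im ∂_{k+1}, so:

  H_0: rank C_0 − rank ∂_1 = 9 − 8 = 1, and the invariant factors of ∂_1 are all 1, so H_0 = Z.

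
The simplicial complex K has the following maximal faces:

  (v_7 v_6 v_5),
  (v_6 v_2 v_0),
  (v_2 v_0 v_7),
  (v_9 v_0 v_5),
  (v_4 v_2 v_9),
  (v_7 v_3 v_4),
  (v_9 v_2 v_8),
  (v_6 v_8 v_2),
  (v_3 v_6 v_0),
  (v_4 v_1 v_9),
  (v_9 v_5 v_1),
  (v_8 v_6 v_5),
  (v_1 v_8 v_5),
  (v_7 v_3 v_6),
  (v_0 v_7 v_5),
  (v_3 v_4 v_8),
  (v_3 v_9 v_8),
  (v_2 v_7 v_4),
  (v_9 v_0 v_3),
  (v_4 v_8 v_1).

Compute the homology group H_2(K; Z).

H_2 ≅ 0.

We work with the vertex ordering v_0 < v_1 < v_2 < v_3 < v_4 < v_5 < v_6 < v_7 < v_8 < v_9. The simplices of K, each written with vertices in increasing order, are:

  0-simplices (10): [v_0], [v_1], [v_2], [v_3], [v_4], [v_5], [v_6], [v_7], [v_8], [v_9]
  1-simplices (30): (30 of them)
  2-simplices (20): (20 of them)

so the chain groups are C_0 ≅ Z^10, C_1 ≅ Z^30, C_2 ≅ Z^20.

∂_1: C_1 → C_0 is given by ∂[p,q] = [q] − [p]. For instance
  ∂[v_8,v_9] = [v_9] − [v_8].
The 10×30 boundary matrix has rank 9 and Smith normal form diag(1,1,1,1,1,1,1,1,1).

Boundary ∂_2: C_2 → C_1 acts by ∂[p,q,r] = [q,r] − [p,r] + [p,q]. For instance
  ∂[v_1,v_5,v_8] = [v_5,v_8] − [v_1,v_8] + [v_1,v_5],
  ∂[v_1,v_4,v_8] = [v_4,v_8] − [v_1,v_8] + [v_1,v_4].
The 30×20 boundary matrix has rank 20 and Smith normal form diag(1,1,1,1,1,1,1,1,1,1,1,1,1,1,1,1,1,1,1,2).

Reading off H_k = ker ∂_k / im ∂_{k+1}:

  H_2: rank ker ∂_2 − rank ∂_3 = (20 − 20) − 0 = 0, and there is no ∂_3, so H_2 ≅ 0.

(K is a triangulation of the Klein bottle.)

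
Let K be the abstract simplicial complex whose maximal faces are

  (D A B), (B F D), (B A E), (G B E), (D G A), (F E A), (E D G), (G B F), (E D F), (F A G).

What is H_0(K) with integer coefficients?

H_0 = Z.

We work with the vertex ordering A < B < D < E < F < G. The simplices of K, each written with vertices in increasing order, are:

  0-simplices (6): A, B, D, E, F, G
  1-simplices (15): AB, AD, AE, AF, AG, BD, BE, BF, BG, DE, DF, DG, EF, EG, FG
  2-simplices (10): ABD, ABE, ADG, AEF, AFG, BDF, BEG, BFG, DEF, DEG

Hence C_0 ≅ Z^6, C_1 ≅ Z^15, C_2 ≅ Z^10.

The boundary map ∂_1: C_1 → C_0 maps an edge to its endpoints' difference, ∂[p,q] = q − p.
As a 6×15 matrix over Z this has rank 5, with invariant factors (1,1,1,1,1).

Boundary ∂_2: C_2 → C_1 sends each 2-simplex [p,q,r] to [q,r] − [p,r] + [p,q]. For instance
  ∂AEF = EF − AF + AE,
  ∂ABE = BE − AE + AB.
The resulting 15×10 matrix has rank 10, and its Smith normal form has invariant factors (1,1,1,1,1,1,1,1,1,2).

From H_k ≅ ker(∂_k) / im(∂_{k+1}) we obtain:

  H_0: rank C_0 − rank ∂_1 = 6 − 5 = 1, and the invariant factors of ∂_1 are all 1, so H_0 ≅ Z.

(K is a triangulation of the real projective plane RP^2.)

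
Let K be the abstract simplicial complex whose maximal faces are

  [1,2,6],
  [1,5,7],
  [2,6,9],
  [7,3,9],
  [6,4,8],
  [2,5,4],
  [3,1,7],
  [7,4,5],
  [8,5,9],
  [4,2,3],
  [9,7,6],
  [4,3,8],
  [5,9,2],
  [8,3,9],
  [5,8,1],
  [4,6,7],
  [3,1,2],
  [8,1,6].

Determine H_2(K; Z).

H_2 = Z.

Take the total order 1 < 2 < 3 < 4 < 5 < 6 < 7 < 8 < 9 on the vertex set. Then K (dimension 2) consists of the simplices:

  0-simplices (9): [1], [2], [3], [4], [5], [6], [7], [8], [9]
  1-simplices (27): (27 of them)
  2-simplices (18): [1,2,3], [1,2,6], [1,3,7], [1,5,7], [1,5,8], [1,6,8], [2,3,4], [2,4,5], [2,5,9], [2,6,9], [3,4,8], [3,7,9], [3,8,9], [4,5,7], [4,6,7], [4,6,8], [5,8,9], [6,7,9]

giving chain groups C_0 ≅ Z^9, C_1 ≅ Z^27, C_2 ≅ Z^18.

∂_1: C_1 → C_0 maps an edge to its endpoints' difference, ∂[p,q] = q − p. For instance
  ∂[3,9] = [9] − [3].
As a 9×27 matrix over Z this has rank 8, with invariant factors (1,1,1,1,1,1,1,1).

Boundary ∂_2: C_2 → C_1 acts by ∂[p,q,r] = [q,r] − [p,r] + [p,q]. For instance
  ∂[3,4,8] = [4,8] − [3,8] + [3,4],
  ∂[1,3,7] = [3,7] − [1,7] + [1,3].
The 27×18 boundary matrix has rank 17 and Smith normal form diag(1,1,1,1,1,1,1,1,1,1,1,1,1,1,1,1,1).

Reading off H_k = ker ∂_k / im ∂_{k+1}:

  H_2: rank ker ∂_2 − rank ∂_3 = (18 − 17) − 0 = 1, and there is no ∂_3, so H_2 ≅ Z.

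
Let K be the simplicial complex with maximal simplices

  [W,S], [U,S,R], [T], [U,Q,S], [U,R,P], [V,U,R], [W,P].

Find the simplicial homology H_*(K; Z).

We work with the vertex ordering P < Q < R < S < T < U < V < W. The simplices of K, each written with vertices in increasing order, are:

  0-simplices (8): P, Q, R, S, T, U, V, W
  1-simplices (11): PR, PU, PW, QS, QU, RS, RU, RV, SU, SW, UV
  2-simplices (4): PRU, QSU, RSU, RUV

so the chain groups are C_0 ≅ Z^8, C_1 ≅ Z^11, C_2 ≅ Z^4.

Boundary ∂_1: C_1 → C_0 is given by ∂[p,q] = [q] − [p].
The resulting 8×11 matrix has rank 6, and its Smith normal form has invariant factors (1,1,1,1,1,1).

The boundary map ∂_2: C_2 → C_1 sends each 2-simplex [p,q,r] to [q,r] − [p,r] + [p,q]. For instance
  ∂RUV = UV − RV + RU,
  ∂QSU = SU − QU + QS.
As a 11×4 matrix over Z this has rank 4, with invariant factors (1,1,1,1).

Computing H_k = (kernel of ∂_k) / (image of ∂_{k+1}):

  H_0: rank C_0 − rank ∂_1 = 8 − 6 = 2, and the invariant factors of ∂_1 are all 1, so H_0 = Z^2.
  H_1: rank ker ∂_1 − rank ∂_2 = (11 − 6) − 4 = 1, and the invariant factors of ∂_2 are all 1, so H_1 = Z.
  H_2: rank ker ∂_2 − rank ∂_3 = (4 − 4) − 0 = 0, and there is no ∂_3, so H_2 = 0.

H_0 = Z^2,  H_1 = Z,  H_2 = 0.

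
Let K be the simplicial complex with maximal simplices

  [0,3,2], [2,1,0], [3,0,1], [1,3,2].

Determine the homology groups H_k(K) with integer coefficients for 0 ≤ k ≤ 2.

Order the vertices as 0 < 1 < 2 < 3. Listing each simplex with vertices in this order, K has dimension 2 with simplices:

  0-simplices (4): [0], [1], [2], [3]
  1-simplices (6): [0,1], [0,2], [0,3], [1,2], [1,3], [2,3]
  2-simplices (4): [0,1,2], [0,1,3], [0,2,3], [1,2,3]

so the chain groups are C_0 ≅ Z^4, C_1 ≅ Z^6, C_2 ≅ Z^4.

The boundary map ∂_1: C_1 → C_0 sends each edge [p,q] (with p < q) to q − p. For instance
  ∂[2,3] = [3] − [2].
This gives a 4×6 integer matrix of rank 3; reducing to Smith normal form yields diagonal entries (1,1,1).

∂_2: C_2 → C_1 sends each 2-simplex [p,q,r] to [q,r] − [p,r] + [p,q]. For instance
  ∂[0,1,2] = [1,2] − [0,2] + [0,1],
  ∂[0,2,3] = [2,3] − [0,3] + [0,2].
As a 6×4 matrix over Z this has rank 3, with invariant factors (1,1,1).

Reading off H_k = ker ∂_k / im ∂_{k+1}:

  H_0: rank C_0 − rank ∂_1 = 4 − 3 = 1, and the invariant factors of ∂_1 are all 1, so H_0 ≅ Z.
  H_1: rank ker ∂_1 − rank ∂_2 = (6 − 3) − 3 = 0, and the invariant factors of ∂_2 are all 1, so H_1 ≅ 0.
  H_2: rank ker ∂_2 − rank ∂_3 = (4 − 3) − 0 = 1, and there is no ∂_3, so H_2 ≅ Z.

As a check, the Euler characteristic is 4 − 6 + 4 = 2, which agrees with 1 − 0 + 1 = 2.

H_0 = Z,  H_1 = 0,  H_2 = Z.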